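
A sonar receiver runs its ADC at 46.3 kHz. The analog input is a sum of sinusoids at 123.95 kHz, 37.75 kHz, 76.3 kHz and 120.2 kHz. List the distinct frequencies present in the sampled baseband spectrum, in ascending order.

fs/2 = 23.15 kHz.
123.95 kHz mod fs = 31.35 kHz.
31.35 kHz > fs/2 = 23.15 kHz, folds to fs − 31.35 kHz = 14.95 kHz.
37.75 kHz > fs/2 = 23.15 kHz, folds to fs − 37.75 kHz = 8.55 kHz.
76.3 kHz mod fs = 30 kHz.
30 kHz > fs/2 = 23.15 kHz, folds to fs − 30 kHz = 16.3 kHz.
120.2 kHz mod fs = 27.6 kHz.
27.6 kHz > fs/2 = 23.15 kHz, folds to fs − 27.6 kHz = 18.7 kHz.
Distinct values: {8.55 kHz, 14.95 kHz, 16.3 kHz, 18.7 kHz}.

8.55 kHz, 14.95 kHz, 16.3 kHz, 18.7 kHz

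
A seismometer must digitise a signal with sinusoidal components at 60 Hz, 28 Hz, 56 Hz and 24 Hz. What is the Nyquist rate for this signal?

120 Hz

Highest-frequency component: 60 Hz.
Nyquist rate = 2 × 60 Hz = 120 Hz.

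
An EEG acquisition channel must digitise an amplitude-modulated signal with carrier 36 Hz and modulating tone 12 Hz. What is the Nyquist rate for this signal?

96 Hz

AM sidebands sit at fc ± fm = 24 Hz and 48 Hz.
Highest-frequency component: 48 Hz.
Nyquist rate = 2 × 48 Hz = 96 Hz.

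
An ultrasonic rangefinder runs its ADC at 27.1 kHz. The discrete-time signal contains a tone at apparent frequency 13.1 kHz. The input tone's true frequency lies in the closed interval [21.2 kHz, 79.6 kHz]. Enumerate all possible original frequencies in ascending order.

40.2 kHz, 41.1 kHz, 67.3 kHz, 68.2 kHz

Frequencies that alias to 13.1 kHz are k·fs ± 13.1 kHz for integer k ≥ 0.
k=0: 13.1 kHz.
k=1: 14 kHz, 40.2 kHz.
k=2: 41.1 kHz, 67.3 kHz.
k=3: 68.2 kHz, 94.4 kHz.
k=4: 95.3 kHz, 121.5 kHz.
Within [21.2 kHz, 79.6 kHz]: 40.2 kHz, 41.1 kHz, 67.3 kHz, 68.2 kHz.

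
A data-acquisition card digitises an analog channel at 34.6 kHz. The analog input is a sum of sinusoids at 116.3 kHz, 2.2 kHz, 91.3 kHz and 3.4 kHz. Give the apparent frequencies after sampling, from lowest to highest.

fs/2 = 17.3 kHz.
116.3 kHz mod fs = 12.5 kHz.
12.5 kHz ≤ fs/2 = 17.3 kHz, appears at 12.5 kHz.
2.2 kHz ≤ fs/2 = 17.3 kHz, passes unchanged.
91.3 kHz mod fs = 22.1 kHz.
22.1 kHz > fs/2 = 17.3 kHz, folds to fs − 22.1 kHz = 12.5 kHz.
3.4 kHz ≤ fs/2 = 17.3 kHz, passes unchanged.
Distinct values: {2.2 kHz, 3.4 kHz, 12.5 kHz}.

2.2 kHz, 3.4 kHz, 12.5 kHz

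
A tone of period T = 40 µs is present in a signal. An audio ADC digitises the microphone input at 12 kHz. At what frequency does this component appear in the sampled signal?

1 kHz

T = 40 µs → f = 1/T = 25 kHz.
25 kHz mod fs = 1 kHz.
1 kHz ≤ fs/2 = 6 kHz, appears at 1 kHz.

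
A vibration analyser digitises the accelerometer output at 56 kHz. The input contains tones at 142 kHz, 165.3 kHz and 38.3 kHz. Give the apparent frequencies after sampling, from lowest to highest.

fs/2 = 28 kHz.
142 kHz mod fs = 30 kHz.
30 kHz > fs/2 = 28 kHz, folds to fs − 30 kHz = 26 kHz.
165.3 kHz mod fs = 53.3 kHz.
53.3 kHz > fs/2 = 28 kHz, folds to fs − 53.3 kHz = 2.7 kHz.
38.3 kHz > fs/2 = 28 kHz, folds to fs − 38.3 kHz = 17.7 kHz.
Distinct values: {2.7 kHz, 17.7 kHz, 26 kHz}.

2.7 kHz, 17.7 kHz, 26 kHz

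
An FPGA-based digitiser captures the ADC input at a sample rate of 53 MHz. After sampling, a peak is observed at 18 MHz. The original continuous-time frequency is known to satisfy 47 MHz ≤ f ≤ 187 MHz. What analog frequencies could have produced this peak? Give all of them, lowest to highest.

Frequencies that alias to 18 MHz are k·fs ± 18 MHz for integer k ≥ 0.
k=0: 18 MHz.
k=1: 35 MHz, 71 MHz.
k=2: 88 MHz, 124 MHz.
k=3: 141 MHz, 177 MHz.
k=4: 194 MHz, 230 MHz.
Within [47 MHz, 187 MHz]: 71 MHz, 88 MHz, 124 MHz, 141 MHz, 177 MHz.

71 MHz, 88 MHz, 124 MHz, 141 MHz, 177 MHz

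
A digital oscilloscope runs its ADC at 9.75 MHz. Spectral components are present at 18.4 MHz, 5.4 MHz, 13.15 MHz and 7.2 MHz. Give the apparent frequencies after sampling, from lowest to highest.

1.1 MHz, 2.55 MHz, 3.4 MHz, 4.35 MHz

fs/2 = 4.875 MHz.
18.4 MHz mod fs = 8.65 MHz.
8.65 MHz > fs/2 = 4.875 MHz, folds to fs − 8.65 MHz = 1.1 MHz.
5.4 MHz > fs/2 = 4.875 MHz, folds to fs − 5.4 MHz = 4.35 MHz.
13.15 MHz mod fs = 3.4 MHz.
3.4 MHz ≤ fs/2 = 4.875 MHz, appears at 3.4 MHz.
7.2 MHz > fs/2 = 4.875 MHz, folds to fs − 7.2 MHz = 2.55 MHz.
Distinct values: {1.1 MHz, 2.55 MHz, 3.4 MHz, 4.35 MHz}.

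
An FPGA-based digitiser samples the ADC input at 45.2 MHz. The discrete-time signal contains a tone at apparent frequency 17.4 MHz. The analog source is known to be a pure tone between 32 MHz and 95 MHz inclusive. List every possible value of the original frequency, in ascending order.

Frequencies that alias to 17.4 MHz are k·fs ± 17.4 MHz for integer k ≥ 0.
k=0: 17.4 MHz.
k=1: 27.8 MHz, 62.6 MHz.
k=2: 73 MHz, 107.8 MHz.
k=3: 118.2 MHz, 153 MHz.
Within [32 MHz, 95 MHz]: 62.6 MHz, 73 MHz.

62.6 MHz, 73 MHz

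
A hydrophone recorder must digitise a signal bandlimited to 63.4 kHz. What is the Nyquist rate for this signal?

Nyquist rate = 2 × 63.4 kHz = 126.8 kHz.

126.8 kHz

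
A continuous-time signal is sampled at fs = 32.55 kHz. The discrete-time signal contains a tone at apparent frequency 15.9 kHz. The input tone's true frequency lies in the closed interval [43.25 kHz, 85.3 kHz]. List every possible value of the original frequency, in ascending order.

Frequencies that alias to 15.9 kHz are k·fs ± 15.9 kHz for integer k ≥ 0.
k=0: 15.9 kHz.
k=1: 16.65 kHz, 48.45 kHz.
k=2: 49.2 kHz, 81 kHz.
k=3: 81.75 kHz, 113.55 kHz.
k=4: 114.3 kHz, 146.1 kHz.
Within [43.25 kHz, 85.3 kHz]: 48.45 kHz, 49.2 kHz, 81 kHz, 81.75 kHz.

48.45 kHz, 49.2 kHz, 81 kHz, 81.75 kHz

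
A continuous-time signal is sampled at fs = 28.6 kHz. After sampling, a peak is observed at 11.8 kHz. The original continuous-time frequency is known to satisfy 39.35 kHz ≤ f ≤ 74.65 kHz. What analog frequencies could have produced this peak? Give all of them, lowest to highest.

Frequencies that alias to 11.8 kHz are k·fs ± 11.8 kHz for integer k ≥ 0.
k=0: 11.8 kHz.
k=1: 16.8 kHz, 40.4 kHz.
k=2: 45.4 kHz, 69 kHz.
k=3: 74 kHz, 97.6 kHz.
k=4: 102.6 kHz, 126.2 kHz.
Within [39.35 kHz, 74.65 kHz]: 40.4 kHz, 45.4 kHz, 69 kHz, 74 kHz.

40.4 kHz, 45.4 kHz, 69 kHz, 74 kHz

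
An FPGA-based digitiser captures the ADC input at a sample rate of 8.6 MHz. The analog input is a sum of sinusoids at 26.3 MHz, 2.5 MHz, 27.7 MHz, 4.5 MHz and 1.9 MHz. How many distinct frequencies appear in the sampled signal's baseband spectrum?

4

fs/2 = 4.3 MHz.
26.3 MHz mod fs = 0.5 MHz.
0.5 MHz ≤ fs/2 = 4.3 MHz, appears at 0.5 MHz.
2.5 MHz ≤ fs/2 = 4.3 MHz, passes unchanged.
27.7 MHz mod fs = 1.9 MHz.
1.9 MHz ≤ fs/2 = 4.3 MHz, appears at 1.9 MHz.
4.5 MHz > fs/2 = 4.3 MHz, folds to fs − 4.5 MHz = 4.1 MHz.
1.9 MHz ≤ fs/2 = 4.3 MHz, passes unchanged.
Distinct values: {0.5 MHz, 1.9 MHz, 2.5 MHz, 4.1 MHz} → 4.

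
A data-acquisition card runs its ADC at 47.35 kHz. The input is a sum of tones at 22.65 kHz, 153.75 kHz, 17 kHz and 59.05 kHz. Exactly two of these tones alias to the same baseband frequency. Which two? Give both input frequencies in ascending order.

59.05 kHz, 153.75 kHz

fs/2 = 23.675 kHz.
22.65 kHz ≤ fs/2 = 23.675 kHz, passes unchanged.
153.75 kHz mod fs = 11.7 kHz.
11.7 kHz ≤ fs/2 = 23.675 kHz, appears at 11.7 kHz.
17 kHz ≤ fs/2 = 23.675 kHz, passes unchanged.
59.05 kHz mod fs = 11.7 kHz.
11.7 kHz ≤ fs/2 = 23.675 kHz, appears at 11.7 kHz.
59.05 kHz and 153.75 kHz both map to 11.7 kHz.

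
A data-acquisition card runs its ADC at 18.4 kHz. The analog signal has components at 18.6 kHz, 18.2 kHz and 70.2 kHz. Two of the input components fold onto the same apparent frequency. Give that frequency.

fs/2 = 9.2 kHz.
18.6 kHz mod fs = 0.2 kHz.
0.2 kHz ≤ fs/2 = 9.2 kHz, appears at 0.2 kHz.
18.2 kHz > fs/2 = 9.2 kHz, folds to fs − 18.2 kHz = 0.2 kHz.
70.2 kHz mod fs = 15 kHz.
15 kHz > fs/2 = 9.2 kHz, folds to fs − 15 kHz = 3.4 kHz.
18.2 kHz and 18.6 kHz both map to 0.2 kHz.

0.2 kHz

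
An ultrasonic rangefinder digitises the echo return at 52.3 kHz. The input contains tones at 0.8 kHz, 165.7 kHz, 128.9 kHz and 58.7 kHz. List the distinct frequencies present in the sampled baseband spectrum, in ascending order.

0.8 kHz, 6.4 kHz, 8.8 kHz, 24.3 kHz

fs/2 = 26.15 kHz.
0.8 kHz ≤ fs/2 = 26.15 kHz, passes unchanged.
165.7 kHz mod fs = 8.8 kHz.
8.8 kHz ≤ fs/2 = 26.15 kHz, appears at 8.8 kHz.
128.9 kHz mod fs = 24.3 kHz.
24.3 kHz ≤ fs/2 = 26.15 kHz, appears at 24.3 kHz.
58.7 kHz mod fs = 6.4 kHz.
6.4 kHz ≤ fs/2 = 26.15 kHz, appears at 6.4 kHz.
Distinct values: {0.8 kHz, 6.4 kHz, 8.8 kHz, 24.3 kHz}.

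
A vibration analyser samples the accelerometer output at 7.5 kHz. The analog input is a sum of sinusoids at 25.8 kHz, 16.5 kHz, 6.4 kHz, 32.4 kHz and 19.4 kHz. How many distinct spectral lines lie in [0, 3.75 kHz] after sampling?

5

fs/2 = 3.75 kHz.
25.8 kHz mod fs = 3.3 kHz.
3.3 kHz ≤ fs/2 = 3.75 kHz, appears at 3.3 kHz.
16.5 kHz mod fs = 1.5 kHz.
1.5 kHz ≤ fs/2 = 3.75 kHz, appears at 1.5 kHz.
6.4 kHz > fs/2 = 3.75 kHz, folds to fs − 6.4 kHz = 1.1 kHz.
32.4 kHz mod fs = 2.4 kHz.
2.4 kHz ≤ fs/2 = 3.75 kHz, appears at 2.4 kHz.
19.4 kHz mod fs = 4.4 kHz.
4.4 kHz > fs/2 = 3.75 kHz, folds to fs − 4.4 kHz = 3.1 kHz.
Distinct values: {1.1 kHz, 1.5 kHz, 2.4 kHz, 3.1 kHz, 3.3 kHz} → 5.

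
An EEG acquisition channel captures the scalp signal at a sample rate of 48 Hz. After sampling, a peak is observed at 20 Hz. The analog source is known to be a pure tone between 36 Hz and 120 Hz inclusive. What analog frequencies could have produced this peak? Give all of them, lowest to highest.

68 Hz, 76 Hz, 116 Hz

Frequencies that alias to 20 Hz are k·fs ± 20 Hz for integer k ≥ 0.
k=0: 20 Hz.
k=1: 28 Hz, 68 Hz.
k=2: 76 Hz, 116 Hz.
k=3: 124 Hz, 164 Hz.
Within [36 Hz, 120 Hz]: 68 Hz, 76 Hz, 116 Hz.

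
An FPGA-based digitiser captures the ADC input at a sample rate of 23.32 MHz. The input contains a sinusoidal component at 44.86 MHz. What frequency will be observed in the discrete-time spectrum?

1.78 MHz

44.86 MHz mod fs = 21.54 MHz.
21.54 MHz > fs/2 = 11.66 MHz, folds to fs − 21.54 MHz = 1.78 MHz.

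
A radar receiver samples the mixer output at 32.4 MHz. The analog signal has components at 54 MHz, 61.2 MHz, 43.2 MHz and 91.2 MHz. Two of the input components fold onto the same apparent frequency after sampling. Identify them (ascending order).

fs/2 = 16.2 MHz.
54 MHz mod fs = 21.6 MHz.
21.6 MHz > fs/2 = 16.2 MHz, folds to fs − 21.6 MHz = 10.8 MHz.
61.2 MHz mod fs = 28.8 MHz.
28.8 MHz > fs/2 = 16.2 MHz, folds to fs − 28.8 MHz = 3.6 MHz.
43.2 MHz mod fs = 10.8 MHz.
10.8 MHz ≤ fs/2 = 16.2 MHz, appears at 10.8 MHz.
91.2 MHz mod fs = 26.4 MHz.
26.4 MHz > fs/2 = 16.2 MHz, folds to fs − 26.4 MHz = 6 MHz.
43.2 MHz and 54 MHz both map to 10.8 MHz.

43.2 MHz, 54 MHz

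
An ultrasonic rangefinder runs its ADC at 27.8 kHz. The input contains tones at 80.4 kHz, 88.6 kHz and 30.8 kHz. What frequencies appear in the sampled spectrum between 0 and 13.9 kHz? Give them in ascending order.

fs/2 = 13.9 kHz.
80.4 kHz mod fs = 24.8 kHz.
24.8 kHz > fs/2 = 13.9 kHz, folds to fs − 24.8 kHz = 3 kHz.
88.6 kHz mod fs = 5.2 kHz.
5.2 kHz ≤ fs/2 = 13.9 kHz, appears at 5.2 kHz.
30.8 kHz mod fs = 3 kHz.
3 kHz ≤ fs/2 = 13.9 kHz, appears at 3 kHz.
Distinct values: {3 kHz, 5.2 kHz}.

3 kHz, 5.2 kHz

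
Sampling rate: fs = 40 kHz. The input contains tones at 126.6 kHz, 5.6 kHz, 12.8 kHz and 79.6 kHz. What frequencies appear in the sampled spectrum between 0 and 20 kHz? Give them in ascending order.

fs/2 = 20 kHz.
126.6 kHz mod fs = 6.6 kHz.
6.6 kHz ≤ fs/2 = 20 kHz, appears at 6.6 kHz.
5.6 kHz ≤ fs/2 = 20 kHz, passes unchanged.
12.8 kHz ≤ fs/2 = 20 kHz, passes unchanged.
79.6 kHz mod fs = 39.6 kHz.
39.6 kHz > fs/2 = 20 kHz, folds to fs − 39.6 kHz = 0.4 kHz.
Distinct values: {0.4 kHz, 5.6 kHz, 6.6 kHz, 12.8 kHz}.

0.4 kHz, 5.6 kHz, 6.6 kHz, 12.8 kHz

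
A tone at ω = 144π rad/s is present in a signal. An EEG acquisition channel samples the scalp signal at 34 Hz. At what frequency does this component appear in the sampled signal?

4 Hz

ω = 144π rad/s → f = ω/(2π) = 72 Hz.
72 Hz mod fs = 4 Hz.
4 Hz ≤ fs/2 = 17 Hz, appears at 4 Hz.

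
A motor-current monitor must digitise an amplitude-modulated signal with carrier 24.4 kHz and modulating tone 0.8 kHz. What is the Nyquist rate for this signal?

50.4 kHz

AM sidebands sit at fc ± fm = 23.6 kHz and 25.2 kHz.
Highest-frequency component: 25.2 kHz.
Nyquist rate = 2 × 25.2 kHz = 50.4 kHz.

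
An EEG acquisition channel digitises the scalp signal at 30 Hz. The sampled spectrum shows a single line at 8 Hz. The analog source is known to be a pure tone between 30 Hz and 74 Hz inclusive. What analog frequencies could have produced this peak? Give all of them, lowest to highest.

38 Hz, 52 Hz, 68 Hz

Frequencies that alias to 8 Hz are k·fs ± 8 Hz for integer k ≥ 0.
k=0: 8 Hz.
k=1: 22 Hz, 38 Hz.
k=2: 52 Hz, 68 Hz.
k=3: 82 Hz, 98 Hz.
Within [30 Hz, 74 Hz]: 38 Hz, 52 Hz, 68 Hz.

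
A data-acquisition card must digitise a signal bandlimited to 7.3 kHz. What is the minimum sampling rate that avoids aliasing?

14.6 kHz

Nyquist rate = 2 × 7.3 kHz = 14.6 kHz.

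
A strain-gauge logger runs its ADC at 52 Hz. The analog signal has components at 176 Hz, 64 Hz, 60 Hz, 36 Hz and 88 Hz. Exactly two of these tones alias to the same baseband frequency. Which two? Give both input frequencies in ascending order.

36 Hz, 88 Hz

fs/2 = 26 Hz.
176 Hz mod fs = 20 Hz.
20 Hz ≤ fs/2 = 26 Hz, appears at 20 Hz.
64 Hz mod fs = 12 Hz.
12 Hz ≤ fs/2 = 26 Hz, appears at 12 Hz.
60 Hz mod fs = 8 Hz.
8 Hz ≤ fs/2 = 26 Hz, appears at 8 Hz.
36 Hz > fs/2 = 26 Hz, folds to fs − 36 Hz = 16 Hz.
88 Hz mod fs = 36 Hz.
36 Hz > fs/2 = 26 Hz, folds to fs − 36 Hz = 16 Hz.
36 Hz and 88 Hz both map to 16 Hz.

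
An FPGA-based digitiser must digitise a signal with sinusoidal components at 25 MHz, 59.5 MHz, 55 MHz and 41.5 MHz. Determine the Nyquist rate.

119 MHz

Highest-frequency component: 59.5 MHz.
Nyquist rate = 2 × 59.5 MHz = 119 MHz.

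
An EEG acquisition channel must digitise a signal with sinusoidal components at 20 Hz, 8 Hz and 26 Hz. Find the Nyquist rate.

52 Hz

Highest-frequency component: 26 Hz.
Nyquist rate = 2 × 26 Hz = 52 Hz.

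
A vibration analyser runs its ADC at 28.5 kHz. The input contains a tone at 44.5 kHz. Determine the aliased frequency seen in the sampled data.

12.5 kHz

44.5 kHz mod fs = 16 kHz.
16 kHz > fs/2 = 14.25 kHz, folds to fs − 16 kHz = 12.5 kHz.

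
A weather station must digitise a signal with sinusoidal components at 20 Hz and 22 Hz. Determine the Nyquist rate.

44 Hz

Highest-frequency component: 22 Hz.
Nyquist rate = 2 × 22 Hz = 44 Hz.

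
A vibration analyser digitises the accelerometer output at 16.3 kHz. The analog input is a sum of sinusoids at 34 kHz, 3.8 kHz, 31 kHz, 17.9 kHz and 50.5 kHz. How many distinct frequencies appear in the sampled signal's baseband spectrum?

fs/2 = 8.15 kHz.
34 kHz mod fs = 1.4 kHz.
1.4 kHz ≤ fs/2 = 8.15 kHz, appears at 1.4 kHz.
3.8 kHz ≤ fs/2 = 8.15 kHz, passes unchanged.
31 kHz mod fs = 14.7 kHz.
14.7 kHz > fs/2 = 8.15 kHz, folds to fs − 14.7 kHz = 1.6 kHz.
17.9 kHz mod fs = 1.6 kHz.
1.6 kHz ≤ fs/2 = 8.15 kHz, appears at 1.6 kHz.
50.5 kHz mod fs = 1.6 kHz.
1.6 kHz ≤ fs/2 = 8.15 kHz, appears at 1.6 kHz.
Distinct values: {1.4 kHz, 1.6 kHz, 3.8 kHz} → 3.

3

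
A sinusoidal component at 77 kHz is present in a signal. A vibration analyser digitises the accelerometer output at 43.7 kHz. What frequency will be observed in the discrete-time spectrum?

77 kHz mod fs = 33.3 kHz.
33.3 kHz > fs/2 = 21.85 kHz, folds to fs − 33.3 kHz = 10.4 kHz.

10.4 kHz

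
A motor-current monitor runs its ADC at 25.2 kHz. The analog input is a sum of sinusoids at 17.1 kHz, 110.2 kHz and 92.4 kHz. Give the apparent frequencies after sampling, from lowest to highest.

8.1 kHz, 8.4 kHz, 9.4 kHz

fs/2 = 12.6 kHz.
17.1 kHz > fs/2 = 12.6 kHz, folds to fs − 17.1 kHz = 8.1 kHz.
110.2 kHz mod fs = 9.4 kHz.
9.4 kHz ≤ fs/2 = 12.6 kHz, appears at 9.4 kHz.
92.4 kHz mod fs = 16.8 kHz.
16.8 kHz > fs/2 = 12.6 kHz, folds to fs − 16.8 kHz = 8.4 kHz.
Distinct values: {8.1 kHz, 8.4 kHz, 9.4 kHz}.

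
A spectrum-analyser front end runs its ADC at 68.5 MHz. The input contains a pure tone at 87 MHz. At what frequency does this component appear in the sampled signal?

18.5 MHz

87 MHz mod fs = 18.5 MHz.
18.5 MHz ≤ fs/2 = 34.25 MHz, appears at 18.5 MHz.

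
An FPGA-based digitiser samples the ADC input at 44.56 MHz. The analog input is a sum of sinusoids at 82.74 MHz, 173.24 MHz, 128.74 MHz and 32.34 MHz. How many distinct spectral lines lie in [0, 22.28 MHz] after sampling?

fs/2 = 22.28 MHz.
82.74 MHz mod fs = 38.18 MHz.
38.18 MHz > fs/2 = 22.28 MHz, folds to fs − 38.18 MHz = 6.38 MHz.
173.24 MHz mod fs = 39.56 MHz.
39.56 MHz > fs/2 = 22.28 MHz, folds to fs − 39.56 MHz = 5 MHz.
128.74 MHz mod fs = 39.62 MHz.
39.62 MHz > fs/2 = 22.28 MHz, folds to fs − 39.62 MHz = 4.94 MHz.
32.34 MHz > fs/2 = 22.28 MHz, folds to fs − 32.34 MHz = 12.22 MHz.
Distinct values: {4.94 MHz, 5 MHz, 6.38 MHz, 12.22 MHz} → 4.

4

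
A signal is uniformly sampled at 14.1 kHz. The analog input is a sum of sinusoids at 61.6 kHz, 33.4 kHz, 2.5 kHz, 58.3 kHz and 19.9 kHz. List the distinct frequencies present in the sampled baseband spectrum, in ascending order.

fs/2 = 7.05 kHz.
61.6 kHz mod fs = 5.2 kHz.
5.2 kHz ≤ fs/2 = 7.05 kHz, appears at 5.2 kHz.
33.4 kHz mod fs = 5.2 kHz.
5.2 kHz ≤ fs/2 = 7.05 kHz, appears at 5.2 kHz.
2.5 kHz ≤ fs/2 = 7.05 kHz, passes unchanged.
58.3 kHz mod fs = 1.9 kHz.
1.9 kHz ≤ fs/2 = 7.05 kHz, appears at 1.9 kHz.
19.9 kHz mod fs = 5.8 kHz.
5.8 kHz ≤ fs/2 = 7.05 kHz, appears at 5.8 kHz.
Distinct values: {1.9 kHz, 2.5 kHz, 5.2 kHz, 5.8 kHz}.

1.9 kHz, 2.5 kHz, 5.2 kHz, 5.8 kHz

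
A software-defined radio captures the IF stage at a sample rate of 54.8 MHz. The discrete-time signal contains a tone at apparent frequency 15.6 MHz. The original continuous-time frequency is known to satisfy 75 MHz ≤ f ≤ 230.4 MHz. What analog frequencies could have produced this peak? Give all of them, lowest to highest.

Frequencies that alias to 15.6 MHz are k·fs ± 15.6 MHz for integer k ≥ 0.
k=0: 15.6 MHz.
k=1: 39.2 MHz, 70.4 MHz.
k=2: 94 MHz, 125.2 MHz.
k=3: 148.8 MHz, 180 MHz.
k=4: 203.6 MHz, 234.8 MHz.
k=5: 258.4 MHz, 289.6 MHz.
Within [75 MHz, 230.4 MHz]: 94 MHz, 125.2 MHz, 148.8 MHz, 180 MHz, 203.6 MHz.

94 MHz, 125.2 MHz, 148.8 MHz, 180 MHz, 203.6 MHz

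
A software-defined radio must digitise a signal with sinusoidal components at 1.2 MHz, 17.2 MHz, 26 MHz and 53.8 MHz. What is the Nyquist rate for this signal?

Highest-frequency component: 53.8 MHz.
Nyquist rate = 2 × 53.8 MHz = 107.6 MHz.

107.6 MHz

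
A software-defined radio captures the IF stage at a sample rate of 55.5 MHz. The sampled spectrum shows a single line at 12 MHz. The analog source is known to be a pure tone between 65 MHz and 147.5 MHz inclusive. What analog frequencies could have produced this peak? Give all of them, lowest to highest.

67.5 MHz, 99 MHz, 123 MHz

Frequencies that alias to 12 MHz are k·fs ± 12 MHz for integer k ≥ 0.
k=0: 12 MHz.
k=1: 43.5 MHz, 67.5 MHz.
k=2: 99 MHz, 123 MHz.
k=3: 154.5 MHz, 178.5 MHz.
Within [65 MHz, 147.5 MHz]: 67.5 MHz, 99 MHz, 123 MHz.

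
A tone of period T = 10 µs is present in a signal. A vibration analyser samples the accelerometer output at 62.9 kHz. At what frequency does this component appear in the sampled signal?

25.8 kHz

T = 10 µs → f = 1/T = 100 kHz.
100 kHz mod fs = 37.1 kHz.
37.1 kHz > fs/2 = 31.45 kHz, folds to fs − 37.1 kHz = 25.8 kHz.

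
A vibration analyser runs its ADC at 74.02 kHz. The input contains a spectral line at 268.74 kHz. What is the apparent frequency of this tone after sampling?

27.34 kHz

268.74 kHz mod fs = 46.68 kHz.
46.68 kHz > fs/2 = 37.01 kHz, folds to fs − 46.68 kHz = 27.34 kHz.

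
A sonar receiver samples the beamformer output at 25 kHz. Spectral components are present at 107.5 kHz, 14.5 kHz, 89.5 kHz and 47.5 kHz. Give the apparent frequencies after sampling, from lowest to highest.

fs/2 = 12.5 kHz.
107.5 kHz mod fs = 7.5 kHz.
7.5 kHz ≤ fs/2 = 12.5 kHz, appears at 7.5 kHz.
14.5 kHz > fs/2 = 12.5 kHz, folds to fs − 14.5 kHz = 10.5 kHz.
89.5 kHz mod fs = 14.5 kHz.
14.5 kHz > fs/2 = 12.5 kHz, folds to fs − 14.5 kHz = 10.5 kHz.
47.5 kHz mod fs = 22.5 kHz.
22.5 kHz > fs/2 = 12.5 kHz, folds to fs − 22.5 kHz = 2.5 kHz.
Distinct values: {2.5 kHz, 7.5 kHz, 10.5 kHz}.

2.5 kHz, 7.5 kHz, 10.5 kHz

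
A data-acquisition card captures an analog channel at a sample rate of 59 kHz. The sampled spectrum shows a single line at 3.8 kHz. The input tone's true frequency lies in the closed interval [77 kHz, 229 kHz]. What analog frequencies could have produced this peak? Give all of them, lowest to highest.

Frequencies that alias to 3.8 kHz are k·fs ± 3.8 kHz for integer k ≥ 0.
k=0: 3.8 kHz.
k=1: 55.2 kHz, 62.8 kHz.
k=2: 114.2 kHz, 121.8 kHz.
k=3: 173.2 kHz, 180.8 kHz.
k=4: 232.2 kHz, 239.8 kHz.
Within [77 kHz, 229 kHz]: 114.2 kHz, 121.8 kHz, 173.2 kHz, 180.8 kHz.

114.2 kHz, 121.8 kHz, 173.2 kHz, 180.8 kHz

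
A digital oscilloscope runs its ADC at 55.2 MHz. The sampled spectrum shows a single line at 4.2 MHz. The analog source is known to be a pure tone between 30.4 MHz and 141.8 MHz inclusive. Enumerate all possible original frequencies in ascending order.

51 MHz, 59.4 MHz, 106.2 MHz, 114.6 MHz

Frequencies that alias to 4.2 MHz are k·fs ± 4.2 MHz for integer k ≥ 0.
k=0: 4.2 MHz.
k=1: 51 MHz, 59.4 MHz.
k=2: 106.2 MHz, 114.6 MHz.
k=3: 161.4 MHz, 169.8 MHz.
Within [30.4 MHz, 141.8 MHz]: 51 MHz, 59.4 MHz, 106.2 MHz, 114.6 MHz.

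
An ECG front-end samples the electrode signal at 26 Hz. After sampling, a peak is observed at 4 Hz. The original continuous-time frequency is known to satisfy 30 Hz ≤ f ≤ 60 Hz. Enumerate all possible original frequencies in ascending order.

Frequencies that alias to 4 Hz are k·fs ± 4 Hz for integer k ≥ 0.
k=0: 4 Hz.
k=1: 22 Hz, 30 Hz.
k=2: 48 Hz, 56 Hz.
k=3: 74 Hz, 82 Hz.
Within [30 Hz, 60 Hz]: 30 Hz, 48 Hz, 56 Hz.

30 Hz, 48 Hz, 56 Hz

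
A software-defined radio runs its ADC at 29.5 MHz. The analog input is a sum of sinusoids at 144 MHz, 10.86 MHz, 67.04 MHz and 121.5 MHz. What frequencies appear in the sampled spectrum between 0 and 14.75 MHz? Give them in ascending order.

fs/2 = 14.75 MHz.
144 MHz mod fs = 26 MHz.
26 MHz > fs/2 = 14.75 MHz, folds to fs − 26 MHz = 3.5 MHz.
10.86 MHz ≤ fs/2 = 14.75 MHz, passes unchanged.
67.04 MHz mod fs = 8.04 MHz.
8.04 MHz ≤ fs/2 = 14.75 MHz, appears at 8.04 MHz.
121.5 MHz mod fs = 3.5 MHz.
3.5 MHz ≤ fs/2 = 14.75 MHz, appears at 3.5 MHz.
Distinct values: {3.5 MHz, 8.04 MHz, 10.86 MHz}.

3.5 MHz, 8.04 MHz, 10.86 MHz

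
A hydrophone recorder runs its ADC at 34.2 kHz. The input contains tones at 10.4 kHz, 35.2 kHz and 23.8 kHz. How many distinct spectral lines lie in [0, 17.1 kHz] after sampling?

2

fs/2 = 17.1 kHz.
10.4 kHz ≤ fs/2 = 17.1 kHz, passes unchanged.
35.2 kHz mod fs = 1 kHz.
1 kHz ≤ fs/2 = 17.1 kHz, appears at 1 kHz.
23.8 kHz > fs/2 = 17.1 kHz, folds to fs − 23.8 kHz = 10.4 kHz.
Distinct values: {1 kHz, 10.4 kHz} → 2.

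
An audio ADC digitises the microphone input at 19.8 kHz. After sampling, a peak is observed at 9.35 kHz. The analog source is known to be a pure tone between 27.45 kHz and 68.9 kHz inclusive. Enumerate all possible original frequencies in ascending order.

29.15 kHz, 30.25 kHz, 48.95 kHz, 50.05 kHz, 68.75 kHz

Frequencies that alias to 9.35 kHz are k·fs ± 9.35 kHz for integer k ≥ 0.
k=0: 9.35 kHz.
k=1: 10.45 kHz, 29.15 kHz.
k=2: 30.25 kHz, 48.95 kHz.
k=3: 50.05 kHz, 68.75 kHz.
k=4: 69.85 kHz, 88.55 kHz.
Within [27.45 kHz, 68.9 kHz]: 29.15 kHz, 30.25 kHz, 48.95 kHz, 50.05 kHz, 68.75 kHz.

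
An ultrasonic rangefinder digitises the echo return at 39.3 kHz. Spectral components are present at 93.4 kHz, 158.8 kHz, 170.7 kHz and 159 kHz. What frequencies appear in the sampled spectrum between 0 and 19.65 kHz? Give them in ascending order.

1.6 kHz, 1.8 kHz, 13.5 kHz, 14.8 kHz

fs/2 = 19.65 kHz.
93.4 kHz mod fs = 14.8 kHz.
14.8 kHz ≤ fs/2 = 19.65 kHz, appears at 14.8 kHz.
158.8 kHz mod fs = 1.6 kHz.
1.6 kHz ≤ fs/2 = 19.65 kHz, appears at 1.6 kHz.
170.7 kHz mod fs = 13.5 kHz.
13.5 kHz ≤ fs/2 = 19.65 kHz, appears at 13.5 kHz.
159 kHz mod fs = 1.8 kHz.
1.8 kHz ≤ fs/2 = 19.65 kHz, appears at 1.8 kHz.
Distinct values: {1.6 kHz, 1.8 kHz, 13.5 kHz, 14.8 kHz}.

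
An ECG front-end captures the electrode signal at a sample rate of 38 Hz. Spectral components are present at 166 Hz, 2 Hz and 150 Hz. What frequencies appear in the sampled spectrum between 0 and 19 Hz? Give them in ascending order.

fs/2 = 19 Hz.
166 Hz mod fs = 14 Hz.
14 Hz ≤ fs/2 = 19 Hz, appears at 14 Hz.
2 Hz ≤ fs/2 = 19 Hz, passes unchanged.
150 Hz mod fs = 36 Hz.
36 Hz > fs/2 = 19 Hz, folds to fs − 36 Hz = 2 Hz.
Distinct values: {2 Hz, 14 Hz}.

2 Hz, 14 Hz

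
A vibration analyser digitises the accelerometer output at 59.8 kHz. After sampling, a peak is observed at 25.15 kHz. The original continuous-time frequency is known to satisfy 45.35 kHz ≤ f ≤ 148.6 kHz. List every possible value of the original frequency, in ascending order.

Frequencies that alias to 25.15 kHz are k·fs ± 25.15 kHz for integer k ≥ 0.
k=0: 25.15 kHz.
k=1: 34.65 kHz, 84.95 kHz.
k=2: 94.45 kHz, 144.75 kHz.
k=3: 154.25 kHz, 204.55 kHz.
Within [45.35 kHz, 148.6 kHz]: 84.95 kHz, 94.45 kHz, 144.75 kHz.

84.95 kHz, 94.45 kHz, 144.75 kHz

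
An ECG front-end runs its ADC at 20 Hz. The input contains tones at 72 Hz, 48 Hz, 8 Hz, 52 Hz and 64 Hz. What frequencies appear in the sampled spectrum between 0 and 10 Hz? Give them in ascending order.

4 Hz, 8 Hz

fs/2 = 10 Hz.
72 Hz mod fs = 12 Hz.
12 Hz > fs/2 = 10 Hz, folds to fs − 12 Hz = 8 Hz.
48 Hz mod fs = 8 Hz.
8 Hz ≤ fs/2 = 10 Hz, appears at 8 Hz.
8 Hz ≤ fs/2 = 10 Hz, passes unchanged.
52 Hz mod fs = 12 Hz.
12 Hz > fs/2 = 10 Hz, folds to fs − 12 Hz = 8 Hz.
64 Hz mod fs = 4 Hz.
4 Hz ≤ fs/2 = 10 Hz, appears at 4 Hz.
Distinct values: {4 Hz, 8 Hz}.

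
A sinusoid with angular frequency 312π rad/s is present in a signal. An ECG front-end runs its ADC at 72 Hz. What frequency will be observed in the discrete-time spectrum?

ω = 312π rad/s → f = ω/(2π) = 156 Hz.
156 Hz mod fs = 12 Hz.
12 Hz ≤ fs/2 = 36 Hz, appears at 12 Hz.

12 Hz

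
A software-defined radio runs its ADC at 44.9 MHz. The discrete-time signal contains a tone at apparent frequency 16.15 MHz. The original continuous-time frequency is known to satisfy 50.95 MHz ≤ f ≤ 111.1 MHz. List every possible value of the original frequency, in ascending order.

61.05 MHz, 73.65 MHz, 105.95 MHz

Frequencies that alias to 16.15 MHz are k·fs ± 16.15 MHz for integer k ≥ 0.
k=0: 16.15 MHz.
k=1: 28.75 MHz, 61.05 MHz.
k=2: 73.65 MHz, 105.95 MHz.
k=3: 118.55 MHz, 150.85 MHz.
Within [50.95 MHz, 111.1 MHz]: 61.05 MHz, 73.65 MHz, 105.95 MHz.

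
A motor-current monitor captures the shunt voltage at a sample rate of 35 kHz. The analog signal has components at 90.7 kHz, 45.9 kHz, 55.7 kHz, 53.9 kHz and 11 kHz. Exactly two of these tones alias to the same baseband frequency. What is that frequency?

14.3 kHz

fs/2 = 17.5 kHz.
90.7 kHz mod fs = 20.7 kHz.
20.7 kHz > fs/2 = 17.5 kHz, folds to fs − 20.7 kHz = 14.3 kHz.
45.9 kHz mod fs = 10.9 kHz.
10.9 kHz ≤ fs/2 = 17.5 kHz, appears at 10.9 kHz.
55.7 kHz mod fs = 20.7 kHz.
20.7 kHz > fs/2 = 17.5 kHz, folds to fs − 20.7 kHz = 14.3 kHz.
53.9 kHz mod fs = 18.9 kHz.
18.9 kHz > fs/2 = 17.5 kHz, folds to fs − 18.9 kHz = 16.1 kHz.
11 kHz ≤ fs/2 = 17.5 kHz, passes unchanged.
55.7 kHz and 90.7 kHz both map to 14.3 kHz.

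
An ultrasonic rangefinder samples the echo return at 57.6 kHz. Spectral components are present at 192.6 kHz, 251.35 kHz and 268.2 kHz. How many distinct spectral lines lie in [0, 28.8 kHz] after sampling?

fs/2 = 28.8 kHz.
192.6 kHz mod fs = 19.8 kHz.
19.8 kHz ≤ fs/2 = 28.8 kHz, appears at 19.8 kHz.
251.35 kHz mod fs = 20.95 kHz.
20.95 kHz ≤ fs/2 = 28.8 kHz, appears at 20.95 kHz.
268.2 kHz mod fs = 37.8 kHz.
37.8 kHz > fs/2 = 28.8 kHz, folds to fs − 37.8 kHz = 19.8 kHz.
Distinct values: {19.8 kHz, 20.95 kHz} → 2.

2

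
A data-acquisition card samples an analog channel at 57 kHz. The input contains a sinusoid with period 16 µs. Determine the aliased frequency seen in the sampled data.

5.5 kHz

T = 16 µs → f = 1/T = 62.5 kHz.
62.5 kHz mod fs = 5.5 kHz.
5.5 kHz ≤ fs/2 = 28.5 kHz, appears at 5.5 kHz.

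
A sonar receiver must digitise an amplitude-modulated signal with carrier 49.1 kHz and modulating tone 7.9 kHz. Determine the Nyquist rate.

114 kHz

AM sidebands sit at fc ± fm = 41.2 kHz and 57 kHz.
Highest-frequency component: 57 kHz.
Nyquist rate = 2 × 57 kHz = 114 kHz.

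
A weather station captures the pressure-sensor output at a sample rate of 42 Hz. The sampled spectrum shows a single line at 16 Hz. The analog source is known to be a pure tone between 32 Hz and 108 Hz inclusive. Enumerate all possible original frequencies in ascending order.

Frequencies that alias to 16 Hz are k·fs ± 16 Hz for integer k ≥ 0.
k=0: 16 Hz.
k=1: 26 Hz, 58 Hz.
k=2: 68 Hz, 100 Hz.
k=3: 110 Hz, 142 Hz.
Within [32 Hz, 108 Hz]: 58 Hz, 68 Hz, 100 Hz.

58 Hz, 68 Hz, 100 Hz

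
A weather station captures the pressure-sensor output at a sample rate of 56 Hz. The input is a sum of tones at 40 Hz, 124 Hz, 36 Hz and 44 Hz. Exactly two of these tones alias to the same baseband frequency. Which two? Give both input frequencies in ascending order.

fs/2 = 28 Hz.
40 Hz > fs/2 = 28 Hz, folds to fs − 40 Hz = 16 Hz.
124 Hz mod fs = 12 Hz.
12 Hz ≤ fs/2 = 28 Hz, appears at 12 Hz.
36 Hz > fs/2 = 28 Hz, folds to fs − 36 Hz = 20 Hz.
44 Hz > fs/2 = 28 Hz, folds to fs − 44 Hz = 12 Hz.
44 Hz and 124 Hz both map to 12 Hz.

44 Hz, 124 Hz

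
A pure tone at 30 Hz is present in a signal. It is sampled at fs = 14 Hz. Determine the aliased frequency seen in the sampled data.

30 Hz mod fs = 2 Hz.
2 Hz ≤ fs/2 = 7 Hz, appears at 2 Hz.

2 Hz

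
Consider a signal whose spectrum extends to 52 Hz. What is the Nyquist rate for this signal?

Nyquist rate = 2 × 52 Hz = 104 Hz.

104 Hz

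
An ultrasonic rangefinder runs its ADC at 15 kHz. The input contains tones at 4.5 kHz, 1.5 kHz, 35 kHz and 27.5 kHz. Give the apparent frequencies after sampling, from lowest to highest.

fs/2 = 7.5 kHz.
4.5 kHz ≤ fs/2 = 7.5 kHz, passes unchanged.
1.5 kHz ≤ fs/2 = 7.5 kHz, passes unchanged.
35 kHz mod fs = 5 kHz.
5 kHz ≤ fs/2 = 7.5 kHz, appears at 5 kHz.
27.5 kHz mod fs = 12.5 kHz.
12.5 kHz > fs/2 = 7.5 kHz, folds to fs − 12.5 kHz = 2.5 kHz.
Distinct values: {1.5 kHz, 2.5 kHz, 4.5 kHz, 5 kHz}.

1.5 kHz, 2.5 kHz, 4.5 kHz, 5 kHz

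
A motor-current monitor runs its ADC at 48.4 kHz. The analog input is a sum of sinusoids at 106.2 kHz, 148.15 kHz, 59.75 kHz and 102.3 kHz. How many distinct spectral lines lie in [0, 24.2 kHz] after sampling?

fs/2 = 24.2 kHz.
106.2 kHz mod fs = 9.4 kHz.
9.4 kHz ≤ fs/2 = 24.2 kHz, appears at 9.4 kHz.
148.15 kHz mod fs = 2.95 kHz.
2.95 kHz ≤ fs/2 = 24.2 kHz, appears at 2.95 kHz.
59.75 kHz mod fs = 11.35 kHz.
11.35 kHz ≤ fs/2 = 24.2 kHz, appears at 11.35 kHz.
102.3 kHz mod fs = 5.5 kHz.
5.5 kHz ≤ fs/2 = 24.2 kHz, appears at 5.5 kHz.
Distinct values: {2.95 kHz, 5.5 kHz, 9.4 kHz, 11.35 kHz} → 4.

4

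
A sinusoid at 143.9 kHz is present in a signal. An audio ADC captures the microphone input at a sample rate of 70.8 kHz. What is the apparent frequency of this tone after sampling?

143.9 kHz mod fs = 2.3 kHz.
2.3 kHz ≤ fs/2 = 35.4 kHz, appears at 2.3 kHz.

2.3 kHz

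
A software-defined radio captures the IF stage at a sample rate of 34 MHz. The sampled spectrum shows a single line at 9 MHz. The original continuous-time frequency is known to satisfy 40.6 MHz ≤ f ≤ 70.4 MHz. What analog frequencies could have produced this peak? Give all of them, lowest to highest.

43 MHz, 59 MHz

Frequencies that alias to 9 MHz are k·fs ± 9 MHz for integer k ≥ 0.
k=0: 9 MHz.
k=1: 25 MHz, 43 MHz.
k=2: 59 MHz, 77 MHz.
k=3: 93 MHz, 111 MHz.
Within [40.6 MHz, 70.4 MHz]: 43 MHz, 59 MHz.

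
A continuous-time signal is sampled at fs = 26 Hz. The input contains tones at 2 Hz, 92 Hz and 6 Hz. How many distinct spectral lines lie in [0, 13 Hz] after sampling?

3

fs/2 = 13 Hz.
2 Hz ≤ fs/2 = 13 Hz, passes unchanged.
92 Hz mod fs = 14 Hz.
14 Hz > fs/2 = 13 Hz, folds to fs − 14 Hz = 12 Hz.
6 Hz ≤ fs/2 = 13 Hz, passes unchanged.
Distinct values: {2 Hz, 6 Hz, 12 Hz} → 3.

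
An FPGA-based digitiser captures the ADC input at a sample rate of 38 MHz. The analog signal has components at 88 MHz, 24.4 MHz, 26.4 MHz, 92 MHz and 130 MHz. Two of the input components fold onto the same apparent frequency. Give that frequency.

16 MHz

fs/2 = 19 MHz.
88 MHz mod fs = 12 MHz.
12 MHz ≤ fs/2 = 19 MHz, appears at 12 MHz.
24.4 MHz > fs/2 = 19 MHz, folds to fs − 24.4 MHz = 13.6 MHz.
26.4 MHz > fs/2 = 19 MHz, folds to fs − 26.4 MHz = 11.6 MHz.
92 MHz mod fs = 16 MHz.
16 MHz ≤ fs/2 = 19 MHz, appears at 16 MHz.
130 MHz mod fs = 16 MHz.
16 MHz ≤ fs/2 = 19 MHz, appears at 16 MHz.
92 MHz and 130 MHz both map to 16 MHz.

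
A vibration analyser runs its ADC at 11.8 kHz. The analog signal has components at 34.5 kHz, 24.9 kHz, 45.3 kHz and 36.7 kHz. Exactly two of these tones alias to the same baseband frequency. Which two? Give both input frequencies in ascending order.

fs/2 = 5.9 kHz.
34.5 kHz mod fs = 10.9 kHz.
10.9 kHz > fs/2 = 5.9 kHz, folds to fs − 10.9 kHz = 0.9 kHz.
24.9 kHz mod fs = 1.3 kHz.
1.3 kHz ≤ fs/2 = 5.9 kHz, appears at 1.3 kHz.
45.3 kHz mod fs = 9.9 kHz.
9.9 kHz > fs/2 = 5.9 kHz, folds to fs − 9.9 kHz = 1.9 kHz.
36.7 kHz mod fs = 1.3 kHz.
1.3 kHz ≤ fs/2 = 5.9 kHz, appears at 1.3 kHz.
24.9 kHz and 36.7 kHz both map to 1.3 kHz.

24.9 kHz, 36.7 kHz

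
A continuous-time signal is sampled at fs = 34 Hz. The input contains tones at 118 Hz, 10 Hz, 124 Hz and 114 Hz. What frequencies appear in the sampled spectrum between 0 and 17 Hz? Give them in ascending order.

10 Hz, 12 Hz, 16 Hz

fs/2 = 17 Hz.
118 Hz mod fs = 16 Hz.
16 Hz ≤ fs/2 = 17 Hz, appears at 16 Hz.
10 Hz ≤ fs/2 = 17 Hz, passes unchanged.
124 Hz mod fs = 22 Hz.
22 Hz > fs/2 = 17 Hz, folds to fs − 22 Hz = 12 Hz.
114 Hz mod fs = 12 Hz.
12 Hz ≤ fs/2 = 17 Hz, appears at 12 Hz.
Distinct values: {10 Hz, 12 Hz, 16 Hz}.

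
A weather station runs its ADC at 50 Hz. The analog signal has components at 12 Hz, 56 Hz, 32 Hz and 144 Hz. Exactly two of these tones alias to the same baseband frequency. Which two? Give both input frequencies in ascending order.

56 Hz, 144 Hz

fs/2 = 25 Hz.
12 Hz ≤ fs/2 = 25 Hz, passes unchanged.
56 Hz mod fs = 6 Hz.
6 Hz ≤ fs/2 = 25 Hz, appears at 6 Hz.
32 Hz > fs/2 = 25 Hz, folds to fs − 32 Hz = 18 Hz.
144 Hz mod fs = 44 Hz.
44 Hz > fs/2 = 25 Hz, folds to fs − 44 Hz = 6 Hz.
56 Hz and 144 Hz both map to 6 Hz.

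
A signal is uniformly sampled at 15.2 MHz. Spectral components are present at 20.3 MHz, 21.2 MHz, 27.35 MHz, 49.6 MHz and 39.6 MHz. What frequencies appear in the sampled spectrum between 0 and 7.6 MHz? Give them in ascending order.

3.05 MHz, 4 MHz, 5.1 MHz, 6 MHz

fs/2 = 7.6 MHz.
20.3 MHz mod fs = 5.1 MHz.
5.1 MHz ≤ fs/2 = 7.6 MHz, appears at 5.1 MHz.
21.2 MHz mod fs = 6 MHz.
6 MHz ≤ fs/2 = 7.6 MHz, appears at 6 MHz.
27.35 MHz mod fs = 12.15 MHz.
12.15 MHz > fs/2 = 7.6 MHz, folds to fs − 12.15 MHz = 3.05 MHz.
49.6 MHz mod fs = 4 MHz.
4 MHz ≤ fs/2 = 7.6 MHz, appears at 4 MHz.
39.6 MHz mod fs = 9.2 MHz.
9.2 MHz > fs/2 = 7.6 MHz, folds to fs − 9.2 MHz = 6 MHz.
Distinct values: {3.05 MHz, 4 MHz, 5.1 MHz, 6 MHz}.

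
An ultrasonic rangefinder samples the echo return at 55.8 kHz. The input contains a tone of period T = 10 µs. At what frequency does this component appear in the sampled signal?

T = 10 µs → f = 1/T = 100 kHz.
100 kHz mod fs = 44.2 kHz.
44.2 kHz > fs/2 = 27.9 kHz, folds to fs − 44.2 kHz = 11.6 kHz.

11.6 kHz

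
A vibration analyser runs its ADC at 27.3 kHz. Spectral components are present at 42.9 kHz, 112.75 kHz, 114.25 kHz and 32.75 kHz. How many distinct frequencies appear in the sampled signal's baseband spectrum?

fs/2 = 13.65 kHz.
42.9 kHz mod fs = 15.6 kHz.
15.6 kHz > fs/2 = 13.65 kHz, folds to fs − 15.6 kHz = 11.7 kHz.
112.75 kHz mod fs = 3.55 kHz.
3.55 kHz ≤ fs/2 = 13.65 kHz, appears at 3.55 kHz.
114.25 kHz mod fs = 5.05 kHz.
5.05 kHz ≤ fs/2 = 13.65 kHz, appears at 5.05 kHz.
32.75 kHz mod fs = 5.45 kHz.
5.45 kHz ≤ fs/2 = 13.65 kHz, appears at 5.45 kHz.
Distinct values: {3.55 kHz, 5.05 kHz, 5.45 kHz, 11.7 kHz} → 4.

4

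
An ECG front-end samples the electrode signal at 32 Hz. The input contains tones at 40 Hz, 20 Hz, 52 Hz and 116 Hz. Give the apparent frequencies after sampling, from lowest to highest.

8 Hz, 12 Hz

fs/2 = 16 Hz.
40 Hz mod fs = 8 Hz.
8 Hz ≤ fs/2 = 16 Hz, appears at 8 Hz.
20 Hz > fs/2 = 16 Hz, folds to fs − 20 Hz = 12 Hz.
52 Hz mod fs = 20 Hz.
20 Hz > fs/2 = 16 Hz, folds to fs − 20 Hz = 12 Hz.
116 Hz mod fs = 20 Hz.
20 Hz > fs/2 = 16 Hz, folds to fs − 20 Hz = 12 Hz.
Distinct values: {8 Hz, 12 Hz}.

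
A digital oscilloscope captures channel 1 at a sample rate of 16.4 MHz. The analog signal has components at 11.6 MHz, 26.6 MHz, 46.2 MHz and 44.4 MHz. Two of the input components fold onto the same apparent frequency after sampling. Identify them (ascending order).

fs/2 = 8.2 MHz.
11.6 MHz > fs/2 = 8.2 MHz, folds to fs − 11.6 MHz = 4.8 MHz.
26.6 MHz mod fs = 10.2 MHz.
10.2 MHz > fs/2 = 8.2 MHz, folds to fs − 10.2 MHz = 6.2 MHz.
46.2 MHz mod fs = 13.4 MHz.
13.4 MHz > fs/2 = 8.2 MHz, folds to fs − 13.4 MHz = 3 MHz.
44.4 MHz mod fs = 11.6 MHz.
11.6 MHz > fs/2 = 8.2 MHz, folds to fs − 11.6 MHz = 4.8 MHz.
11.6 MHz and 44.4 MHz both map to 4.8 MHz.

11.6 MHz, 44.4 MHz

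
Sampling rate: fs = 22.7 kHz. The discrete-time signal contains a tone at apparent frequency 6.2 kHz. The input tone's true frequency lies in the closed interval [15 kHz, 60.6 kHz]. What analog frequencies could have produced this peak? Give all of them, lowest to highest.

Frequencies that alias to 6.2 kHz are k·fs ± 6.2 kHz for integer k ≥ 0.
k=0: 6.2 kHz.
k=1: 16.5 kHz, 28.9 kHz.
k=2: 39.2 kHz, 51.6 kHz.
k=3: 61.9 kHz, 74.3 kHz.
Within [15 kHz, 60.6 kHz]: 16.5 kHz, 28.9 kHz, 39.2 kHz, 51.6 kHz.

16.5 kHz, 28.9 kHz, 39.2 kHz, 51.6 kHz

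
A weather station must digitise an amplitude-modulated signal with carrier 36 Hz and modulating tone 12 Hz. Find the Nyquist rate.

AM sidebands sit at fc ± fm = 24 Hz and 48 Hz.
Highest-frequency component: 48 Hz.
Nyquist rate = 2 × 48 Hz = 96 Hz.

96 Hz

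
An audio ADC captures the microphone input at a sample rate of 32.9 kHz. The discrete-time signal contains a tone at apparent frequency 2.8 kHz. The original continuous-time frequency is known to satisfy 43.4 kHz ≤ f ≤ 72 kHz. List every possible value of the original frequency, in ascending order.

Frequencies that alias to 2.8 kHz are k·fs ± 2.8 kHz for integer k ≥ 0.
k=0: 2.8 kHz.
k=1: 30.1 kHz, 35.7 kHz.
k=2: 63 kHz, 68.6 kHz.
k=3: 95.9 kHz, 101.5 kHz.
Within [43.4 kHz, 72 kHz]: 63 kHz, 68.6 kHz.

63 kHz, 68.6 kHz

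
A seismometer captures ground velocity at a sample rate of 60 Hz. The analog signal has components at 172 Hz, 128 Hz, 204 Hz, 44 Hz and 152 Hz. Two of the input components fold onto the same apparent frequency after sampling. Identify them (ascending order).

128 Hz, 172 Hz

fs/2 = 30 Hz.
172 Hz mod fs = 52 Hz.
52 Hz > fs/2 = 30 Hz, folds to fs − 52 Hz = 8 Hz.
128 Hz mod fs = 8 Hz.
8 Hz ≤ fs/2 = 30 Hz, appears at 8 Hz.
204 Hz mod fs = 24 Hz.
24 Hz ≤ fs/2 = 30 Hz, appears at 24 Hz.
44 Hz > fs/2 = 30 Hz, folds to fs − 44 Hz = 16 Hz.
152 Hz mod fs = 32 Hz.
32 Hz > fs/2 = 30 Hz, folds to fs − 32 Hz = 28 Hz.
128 Hz and 172 Hz both map to 8 Hz.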